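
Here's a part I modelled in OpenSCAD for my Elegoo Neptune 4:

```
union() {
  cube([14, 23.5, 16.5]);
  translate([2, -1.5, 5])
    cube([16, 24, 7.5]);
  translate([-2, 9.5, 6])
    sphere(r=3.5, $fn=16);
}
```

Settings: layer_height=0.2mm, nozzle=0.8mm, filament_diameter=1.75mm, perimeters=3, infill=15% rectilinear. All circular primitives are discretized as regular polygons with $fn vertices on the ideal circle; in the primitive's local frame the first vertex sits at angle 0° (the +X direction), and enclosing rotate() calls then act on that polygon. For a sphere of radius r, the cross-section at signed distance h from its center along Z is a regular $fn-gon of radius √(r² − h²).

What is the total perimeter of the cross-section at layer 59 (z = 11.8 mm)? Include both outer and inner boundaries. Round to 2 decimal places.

At z = 11.8 mm: the cube (footprint 14×23.5) is included at this height (perimeter 75.00 mm); the cube at (2, -1.5) is present — its section is the full 16×24 rectangle (perimeter 80.00 mm); the sphere at (-2, 9.5) is not intersected at this z (|z−center|=5.800 > r=3.5); Taking the union: the regions partially overlap (shared area 270.00 mm²), so the edge portions inside another operand are dropped and the merged outline is re-measured after clipping — boundary = 86.00 mm. Overall, the cross-section is a single solid region. Total boundary length (outer) = 86.00 mm.

86.00 mm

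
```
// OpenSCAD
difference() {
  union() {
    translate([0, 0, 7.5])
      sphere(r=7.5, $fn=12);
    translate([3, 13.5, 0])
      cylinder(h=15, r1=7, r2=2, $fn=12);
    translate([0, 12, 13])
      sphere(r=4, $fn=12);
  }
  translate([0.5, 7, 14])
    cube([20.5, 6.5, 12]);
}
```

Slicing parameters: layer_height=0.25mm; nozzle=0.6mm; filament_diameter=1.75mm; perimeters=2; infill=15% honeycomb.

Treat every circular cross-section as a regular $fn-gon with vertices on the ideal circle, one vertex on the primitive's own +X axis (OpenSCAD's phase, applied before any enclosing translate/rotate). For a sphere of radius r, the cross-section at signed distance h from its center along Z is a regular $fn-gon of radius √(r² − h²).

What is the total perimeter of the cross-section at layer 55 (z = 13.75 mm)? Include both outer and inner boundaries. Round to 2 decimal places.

At z = 13.75 mm: the r=7.5 sphere slices to a regular 12-gon of circumradius 4.146 (√(r²−h²) with h=6.25 from center) (perimeter = 2·12·4.146·sin(180°/12) = 25.75 mm); the cone at (3, 13.5) (r1=7→r2=2) has section circumradius 2.417 here — a regular 12-gon (perimeter = 2·12·2.417·sin(180°/12) = 15.01 mm); the sphere at (0, 12): section is a regular 12-gon, circumradius = √(r²−h²) = √(4²−0.75²) = 3.929 (perimeter = 2·12·3.929·sin(180°/12) = 24.41 mm); Merging all regions: the regions partially overlap (shared area 9.86 mm²), so the edge portions inside another operand are dropped and the merged outline is re-measured after clipping — boundary = 53.20 mm; the cube at (0.5, 7) is absent (z outside [14, 26]); After the difference (first − rest): none of the subtracted shapes is present at this height, so that combined region is unchanged — boundary = 53.20 mm. Overall, the cross-section has 2 separate islands. Total boundary length (outer) = 53.20 mm.

53.20 mm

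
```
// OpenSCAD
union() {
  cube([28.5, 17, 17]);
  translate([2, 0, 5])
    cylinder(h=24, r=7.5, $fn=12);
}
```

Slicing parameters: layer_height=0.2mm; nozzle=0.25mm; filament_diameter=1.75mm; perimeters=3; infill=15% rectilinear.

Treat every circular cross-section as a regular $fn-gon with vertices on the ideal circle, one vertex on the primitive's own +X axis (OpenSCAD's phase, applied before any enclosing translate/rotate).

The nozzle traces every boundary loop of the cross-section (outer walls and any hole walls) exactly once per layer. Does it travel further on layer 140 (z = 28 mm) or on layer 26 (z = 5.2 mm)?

layer 26 (z = 5.2 mm)

Layer 140 (z = 28): the cube is not intersected at this z (z outside [0, 17]); the cylinder at (2, 0): section is a regular 12-gon, circumradius r=7.5 (perimeter = 2·12·7.500·sin(180°/12) = 46.59 mm); Taking the union: only the r=7.5 cylinder at (2, 0) is present, so the union is just that shape — boundary = 46.59 mm. So its perimeter = 46.59 mm. Layer 26 (z = 5.2): the 28.5×17 cube contributes its full rectangle (perimeter 91.00 mm); the cylinder at (2, 0): section is a regular 12-gon, circumradius r=7.5 (perimeter = 2·12·7.500·sin(180°/12) = 46.59 mm); Merging all regions: the regions partially overlap (shared area 56.65 mm²), so the edge portions inside another operand are dropped and the merged outline is re-measured after clipping — boundary = 107.41 mm. So its perimeter = 107.41 mm. Layer 26 is larger (107.41 vs 46.59 mm).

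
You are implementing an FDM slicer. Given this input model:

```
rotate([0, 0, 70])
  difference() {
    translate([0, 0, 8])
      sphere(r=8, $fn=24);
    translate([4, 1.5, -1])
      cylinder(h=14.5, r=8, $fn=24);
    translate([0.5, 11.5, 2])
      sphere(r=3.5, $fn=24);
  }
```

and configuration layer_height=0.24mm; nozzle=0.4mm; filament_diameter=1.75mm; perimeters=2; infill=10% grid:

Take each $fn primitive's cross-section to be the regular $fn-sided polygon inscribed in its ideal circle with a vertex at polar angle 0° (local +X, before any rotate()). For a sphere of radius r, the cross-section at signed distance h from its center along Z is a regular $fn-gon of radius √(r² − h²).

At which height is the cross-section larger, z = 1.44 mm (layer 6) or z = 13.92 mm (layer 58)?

layer 58 (z = 13.92 mm)

Layer 6 (z = 1.44): the r=8 sphere slices to a regular 24-gon of circumradius 4.579 (√(r²−h²) with h=6.56 from center) (area = (24/2)·4.579²·sin(360°/24) = 65.12 mm²); the cylinder at (4, 1.5): section is a regular 24-gon, circumradius r=8 (area = (24/2)·8.000²·sin(360°/24) = 198.77 mm²); the r=3.5 sphere at (0.5, 11.5) contributes a regular 24-gon of circumradius √(3.5²−0.56²) = 3.455 (area = (24/2)·3.455²·sin(360°/24) = 37.07 mm²); After the difference (first − rest): starting from the r=8 sphere (65.12 mm²), the r=8 cylinder at (4, 1.5) partially overlaps it — only the 60.68 mm² overlap (of its 198.77 mm²) is removed, clipping the outline; the r=3.5 sphere at (0.5, 11.5) misses the remaining region (no effect) — area = 4.43 mm²; (rotated 70° about Z; rotation is an isometry so areas/perimeters/island counts are preserved). So its area = 4.43 mm². Layer 58 (z = 13.92): the r=8 sphere contributes a regular 24-gon of circumradius √(8²−5.92²) = 5.381 (area = (24/2)·5.381²·sin(360°/24) = 89.92 mm²); the cylinder at (4, 1.5) is not intersected at this z (z outside [-1, 13.5]); the sphere at (0.5, 11.5) is absent (|z−center|=11.920 > r=3.5); After the difference (first − rest): none of the subtracted shapes is present at this height, so the r=8 sphere is unchanged — area = 89.92 mm²; (whole slice rotated 70° about Z — lengths, areas and connectivity unchanged). So its area = 89.92 mm². Layer 58 is larger (89.92 vs 4.43 mm²).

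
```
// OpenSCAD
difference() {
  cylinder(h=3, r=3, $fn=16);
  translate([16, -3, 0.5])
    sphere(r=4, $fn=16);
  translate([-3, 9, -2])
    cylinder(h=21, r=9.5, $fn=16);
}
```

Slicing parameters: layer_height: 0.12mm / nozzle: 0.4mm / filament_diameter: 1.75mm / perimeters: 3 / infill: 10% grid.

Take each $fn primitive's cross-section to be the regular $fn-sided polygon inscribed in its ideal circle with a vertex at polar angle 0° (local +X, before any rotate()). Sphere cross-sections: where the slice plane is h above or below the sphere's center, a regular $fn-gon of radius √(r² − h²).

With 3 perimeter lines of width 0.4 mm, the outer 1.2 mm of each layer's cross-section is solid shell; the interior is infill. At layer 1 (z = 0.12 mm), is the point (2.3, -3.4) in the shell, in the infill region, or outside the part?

outside

At z = 0.12 mm: the r=3 cylinder contributes a regular 16-gon of circumradius 3; the r=4 sphere at (16, -3) contributes a regular 16-gon of circumradius √(4²−0.38²) = 3.982; the r=9.5 cylinder at (-3, 9) contributes a regular 16-gon of circumradius 9.5; After the difference (first − rest): starting from the r=3 cylinder, the r=4 sphere at (16, -3) misses the remaining region (no effect); the r=9.5 cylinder at (-3, 9) partially overlaps it — only the 12.18 mm² overlap (of its 276.30 mm²) is removed, clipping the outline — 1 connected region. Overall, the cross-section is a single solid region. The nearest boundary edge runs (2.12, -2.12)→(1.15, -2.77); distance from the point to it = 1.16 mm. The point is not inside any of the regions above, so it lies outside the cross-section (1.16 mm from the nearest boundary).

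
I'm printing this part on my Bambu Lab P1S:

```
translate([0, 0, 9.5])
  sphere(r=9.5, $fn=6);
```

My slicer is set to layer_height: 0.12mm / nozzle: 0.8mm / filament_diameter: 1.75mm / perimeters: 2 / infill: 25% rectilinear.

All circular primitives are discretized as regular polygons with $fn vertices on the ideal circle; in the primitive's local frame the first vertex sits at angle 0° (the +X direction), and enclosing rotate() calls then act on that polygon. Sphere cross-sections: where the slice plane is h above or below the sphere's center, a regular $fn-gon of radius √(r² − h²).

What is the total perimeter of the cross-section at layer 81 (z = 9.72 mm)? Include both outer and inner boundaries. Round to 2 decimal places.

At z = 9.72 mm: the r=9.5 sphere slices to a regular 6-gon of circumradius 9.497 (√(r²−h²) with h=0.22 from center) (perimeter = 2·6·9.497·sin(180°/6) = 56.98 mm). Overall, the cross-section is a single solid region. Total boundary length (outer) = 56.98 mm.

56.98 mm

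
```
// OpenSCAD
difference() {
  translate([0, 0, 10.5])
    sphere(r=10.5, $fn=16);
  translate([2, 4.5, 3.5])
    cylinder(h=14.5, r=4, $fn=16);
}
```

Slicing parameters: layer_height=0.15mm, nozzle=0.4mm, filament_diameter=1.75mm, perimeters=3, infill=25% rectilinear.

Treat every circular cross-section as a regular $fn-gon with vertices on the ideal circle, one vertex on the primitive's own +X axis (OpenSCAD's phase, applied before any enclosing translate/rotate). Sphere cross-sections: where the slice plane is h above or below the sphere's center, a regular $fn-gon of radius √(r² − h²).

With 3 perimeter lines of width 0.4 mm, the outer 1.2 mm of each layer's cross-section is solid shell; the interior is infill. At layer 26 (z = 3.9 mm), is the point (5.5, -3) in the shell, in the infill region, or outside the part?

At z = 3.9 mm: the r=10.5 sphere slices to a regular 16-gon of circumradius 8.166 (√(r²−h²) with h=6.6 from center); the r=4 cylinder at (2, 4.5) gives a regular 16-gon of circumradius 4 (constant along its height); After the difference (first − rest): starting from the r=10.5 sphere, the r=4 cylinder at (2, 4.5) partially overlaps it — only the 45.47 mm² overlap (of its 48.98 mm²) is removed, clipping the outline — 1 connected region. Overall, the cross-section is a single solid region. The nearest boundary edge runs (7.54, -3.13)→(5.77, -5.77); distance from the point to it = 1.77 mm. The point is inside the cross-section and 1.77 mm from the nearest boundary — more than the 1.2 mm shell width (3 × 0.4), so it's in the infill interior.

infill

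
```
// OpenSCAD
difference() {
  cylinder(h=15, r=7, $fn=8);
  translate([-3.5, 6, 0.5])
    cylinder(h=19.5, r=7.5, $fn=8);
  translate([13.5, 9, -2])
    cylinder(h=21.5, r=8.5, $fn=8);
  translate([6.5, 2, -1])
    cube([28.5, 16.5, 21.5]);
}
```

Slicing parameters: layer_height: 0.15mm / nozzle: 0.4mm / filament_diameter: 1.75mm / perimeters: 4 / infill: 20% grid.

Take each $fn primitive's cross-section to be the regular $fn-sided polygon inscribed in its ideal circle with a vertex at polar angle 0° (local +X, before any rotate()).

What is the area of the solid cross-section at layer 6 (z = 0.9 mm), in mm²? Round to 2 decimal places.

81.70 mm²

At z = 0.9 mm: the cylinder: section is a regular 8-gon, circumradius r=7 (area = (8/2)·7.000²·sin(360°/8) = 138.59 mm²); the r=7.5 cylinder at (-3.5, 6) contributes a regular 8-gon of circumradius 7.5 (area = (8/2)·7.500²·sin(360°/8) = 159.10 mm²); the cylinder at (13.5, 9): section is a regular 8-gon, circumradius r=8.5 (area = (8/2)·8.500²·sin(360°/8) = 204.35 mm²); the cube at (6.5, 2) (footprint 28.5×16.5) is included at this height (area 470.25 mm²); After the difference (first − rest): starting from the r=7 cylinder (138.59 mm²), the r=7.5 cylinder at (-3.5, 6) partially overlaps it — only the 56.90 mm² overlap (of its 159.10 mm²) is removed, clipping the outline; the r=8.5 cylinder at (13.5, 9) misses the remaining region (no effect); the 28.5×16.5 cube at (6.5, 2) misses the remaining region (no effect) — area = 81.70 mm². Overall, the cross-section is a single solid region. Net area = 81.70 mm².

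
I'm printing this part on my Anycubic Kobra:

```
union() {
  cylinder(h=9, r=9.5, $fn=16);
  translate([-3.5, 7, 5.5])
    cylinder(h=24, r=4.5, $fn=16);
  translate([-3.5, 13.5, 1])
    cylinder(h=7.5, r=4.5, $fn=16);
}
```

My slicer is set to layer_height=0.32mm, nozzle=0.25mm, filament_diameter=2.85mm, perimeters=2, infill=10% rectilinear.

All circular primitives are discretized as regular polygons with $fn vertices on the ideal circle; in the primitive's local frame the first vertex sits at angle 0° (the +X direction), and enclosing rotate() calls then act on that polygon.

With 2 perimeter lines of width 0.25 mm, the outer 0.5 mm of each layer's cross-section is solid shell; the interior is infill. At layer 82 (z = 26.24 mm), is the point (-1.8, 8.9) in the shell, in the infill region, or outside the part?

infill

At z = 26.24 mm: the cylinder is absent (z outside [0, 9]); the cylinder at (-3.5, 7): section is a regular 16-gon, circumradius r=4.5; the cylinder at (-3.5, 13.5) is absent (z outside [1, 8.5]); Merging all regions: only the r=4.5 cylinder at (-3.5, 7) is present, so the union is just that shape — 1 connected region. Overall, the cross-section is a single solid region. The nearest boundary edge runs (-0.32, 10.18)→(-1.78, 11.16); distance from the point to it = 1.89 mm. The point is inside the cross-section and 1.89 mm from the nearest boundary — more than the 0.5 mm shell width (2 × 0.25), so it's in the infill interior.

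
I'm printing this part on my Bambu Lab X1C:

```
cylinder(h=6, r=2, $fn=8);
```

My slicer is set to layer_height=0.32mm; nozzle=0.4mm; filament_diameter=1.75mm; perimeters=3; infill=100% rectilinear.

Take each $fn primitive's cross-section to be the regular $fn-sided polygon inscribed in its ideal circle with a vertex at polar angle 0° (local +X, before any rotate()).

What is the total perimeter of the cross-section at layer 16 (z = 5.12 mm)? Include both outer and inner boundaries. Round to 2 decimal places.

At z = 5.12 mm: the r=2 cylinder contributes a regular 8-gon of circumradius 2 (perimeter = 2·8·2.000·sin(180°/8) = 12.25 mm). Overall, the cross-section is a single solid region. Total boundary length (outer) = 12.25 mm.

12.25 mm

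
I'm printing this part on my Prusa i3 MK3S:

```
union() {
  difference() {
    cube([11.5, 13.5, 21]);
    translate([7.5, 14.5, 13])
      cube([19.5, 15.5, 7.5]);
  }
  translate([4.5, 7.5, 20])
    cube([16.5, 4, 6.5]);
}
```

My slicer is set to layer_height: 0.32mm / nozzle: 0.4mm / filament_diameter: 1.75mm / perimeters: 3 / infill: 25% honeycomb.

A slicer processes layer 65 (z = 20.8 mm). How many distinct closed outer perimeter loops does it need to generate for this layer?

At z = 20.8 mm: the cube (footprint 11.5×13.5) is included at this height; the cube at (7.5, 14.5) is absent (z outside [13, 20.5]); Taking the first minus the rest: none of the subtracted shapes is present at this height, so the 11.5×13.5 cube is unchanged — 1 connected region; the 16.5×4 cube at (4.5, 7.5) contributes its full rectangle; Combining (union): the regions partially overlap (shared area 28.00 mm²), so overlapping operands fuse into one piece — 1 connected region. The result has 1 disconnected region.

1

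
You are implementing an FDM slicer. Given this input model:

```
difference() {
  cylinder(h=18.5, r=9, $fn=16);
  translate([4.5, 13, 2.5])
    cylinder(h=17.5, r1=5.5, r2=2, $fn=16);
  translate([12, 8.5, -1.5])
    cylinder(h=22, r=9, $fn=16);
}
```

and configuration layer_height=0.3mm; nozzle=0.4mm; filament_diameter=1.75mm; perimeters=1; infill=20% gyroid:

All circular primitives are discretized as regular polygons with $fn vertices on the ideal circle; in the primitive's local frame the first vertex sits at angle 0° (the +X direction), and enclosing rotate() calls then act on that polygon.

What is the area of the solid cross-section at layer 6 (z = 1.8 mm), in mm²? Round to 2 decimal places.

227.20 mm²

At z = 1.8 mm: the cylinder: section is a regular 16-gon, circumradius r=9 (area = (16/2)·9.000²·sin(360°/16) = 247.98 mm²); the cone at (4.5, 13) is absent (z outside [2.5, 20]); the r=9 cylinder at (12, 8.5) gives a regular 16-gon of circumradius 9 (constant along its height) (area = (16/2)·9.000²·sin(360°/16) = 247.98 mm²); Taking the first minus the rest: starting from the r=9 cylinder (247.98 mm²), the r=9 cylinder at (12, 8.5) partially overlaps it — only the 20.78 mm² overlap (of its 247.98 mm²) is removed, clipping the outline — area = 227.20 mm². Overall, the cross-section is a single solid region. Net area = 227.20 mm².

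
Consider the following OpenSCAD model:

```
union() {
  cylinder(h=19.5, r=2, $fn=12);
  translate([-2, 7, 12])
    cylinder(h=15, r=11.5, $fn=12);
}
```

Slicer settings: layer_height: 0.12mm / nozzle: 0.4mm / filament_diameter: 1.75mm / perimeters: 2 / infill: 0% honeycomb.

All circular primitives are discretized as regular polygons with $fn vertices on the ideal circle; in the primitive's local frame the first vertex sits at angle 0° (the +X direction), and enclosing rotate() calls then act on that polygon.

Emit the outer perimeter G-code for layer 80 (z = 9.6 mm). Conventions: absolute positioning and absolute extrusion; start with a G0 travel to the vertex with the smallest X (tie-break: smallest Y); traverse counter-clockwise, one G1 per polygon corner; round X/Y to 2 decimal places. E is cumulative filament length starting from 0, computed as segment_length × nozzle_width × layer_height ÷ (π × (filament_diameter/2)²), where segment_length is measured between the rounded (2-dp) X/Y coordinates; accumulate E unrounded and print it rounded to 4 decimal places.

G0 X-2.00 Y0.00 Z9.60
G1 X-1.73 Y-1.00 E0.0207
G1 X-1.00 Y-1.73 E0.0413
G1 X0.00 Y-2.00 E0.0619
G1 X1.00 Y-1.73 E0.0826
G1 X1.73 Y-1.00 E0.1032
G1 X2.00 Y0.00 E0.1239
G1 X1.73 Y1.00 E0.1446
G1 X1.00 Y1.73 E0.1652
G1 X0.00 Y2.00 E0.1858
G1 X-1.00 Y1.73 E0.2065
G1 X-1.73 Y1.00 E0.2271
G1 X-2.00 Y0.00 E0.2478

At z = 9.6 mm: the r=2 cylinder contributes a regular 12-gon of circumradius 2; the cylinder at (-2, 7) is not intersected at this z (z outside [12, 27]); Merging all regions: only the r=2 cylinder is present, so the union is just that shape — 1 connected region. The outline is a single polygon with 12 vertices. Extrusion per mm of travel: 0.4 × 0.12 / (π × 0.875²) = 0.019956. Accumulating E over each segment gives final E = 0.2478.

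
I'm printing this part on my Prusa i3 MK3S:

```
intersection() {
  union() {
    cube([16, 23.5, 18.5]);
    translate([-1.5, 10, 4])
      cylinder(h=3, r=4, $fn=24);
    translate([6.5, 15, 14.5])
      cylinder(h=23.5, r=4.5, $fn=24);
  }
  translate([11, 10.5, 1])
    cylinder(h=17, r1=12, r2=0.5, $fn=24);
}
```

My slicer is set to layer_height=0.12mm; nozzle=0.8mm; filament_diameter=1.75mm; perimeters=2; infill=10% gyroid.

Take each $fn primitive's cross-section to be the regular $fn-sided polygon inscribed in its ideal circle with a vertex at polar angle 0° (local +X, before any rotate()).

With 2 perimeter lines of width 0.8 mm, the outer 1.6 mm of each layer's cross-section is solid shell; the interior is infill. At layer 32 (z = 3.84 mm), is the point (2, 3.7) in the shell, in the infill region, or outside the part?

At z = 3.84 mm: the 16×23.5 cube contributes its full rectangle; the cylinder at (-1.5, 10) is absent (z outside [4, 7]); the cylinder at (6.5, 15) does not reach this height (z outside [14.5, 38]); Combining (union): only the 16×23.5 cube is present, so the union is just that shape — 1 connected region; the cone at (11, 10.5) contributes a regular 24-gon of circumradius 10.079 (interpolated between r1=12 and r2=0.5 at t=0.167); Taking the intersection: the cone at (11, 10.5) partially overlaps the result so far; clipping to the common part keeps 253.63 mm² — 1 connected region. Overall, the cross-section is a single solid region. The nearest boundary edge runs (3.87, 3.37)→(2.27, 5.46); distance from the point to it = 1.29 mm. The point is not inside any of the regions above, so it lies outside the cross-section (1.29 mm from the nearest boundary).

outside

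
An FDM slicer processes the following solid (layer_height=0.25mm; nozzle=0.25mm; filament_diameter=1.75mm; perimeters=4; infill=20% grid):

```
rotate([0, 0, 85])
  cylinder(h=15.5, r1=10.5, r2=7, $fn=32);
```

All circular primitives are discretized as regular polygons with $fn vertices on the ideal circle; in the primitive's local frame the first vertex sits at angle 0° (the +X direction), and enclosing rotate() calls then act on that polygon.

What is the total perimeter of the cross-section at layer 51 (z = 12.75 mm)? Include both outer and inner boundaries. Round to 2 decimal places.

At z = 12.75 mm: the cone (r1=10.5→r2=7) has section circumradius 7.621 here — a regular 32-gon (perimeter = 2·32·7.621·sin(180°/32) = 47.81 mm); (rotated 85° about Z; rotation is an isometry so areas/perimeters/island counts are preserved). Overall, the cross-section is a single solid region. Total boundary length (outer) = 47.81 mm.

47.81 mm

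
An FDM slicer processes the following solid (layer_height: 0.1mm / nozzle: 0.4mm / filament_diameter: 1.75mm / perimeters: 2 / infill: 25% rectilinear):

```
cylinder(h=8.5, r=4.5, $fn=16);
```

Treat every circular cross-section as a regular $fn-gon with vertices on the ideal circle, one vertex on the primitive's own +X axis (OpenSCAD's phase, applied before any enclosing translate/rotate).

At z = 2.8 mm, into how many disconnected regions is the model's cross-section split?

At z = 2.8 mm: the cylinder: section is a regular 16-gon, circumradius r=4.5. The result has 1 disconnected region.

1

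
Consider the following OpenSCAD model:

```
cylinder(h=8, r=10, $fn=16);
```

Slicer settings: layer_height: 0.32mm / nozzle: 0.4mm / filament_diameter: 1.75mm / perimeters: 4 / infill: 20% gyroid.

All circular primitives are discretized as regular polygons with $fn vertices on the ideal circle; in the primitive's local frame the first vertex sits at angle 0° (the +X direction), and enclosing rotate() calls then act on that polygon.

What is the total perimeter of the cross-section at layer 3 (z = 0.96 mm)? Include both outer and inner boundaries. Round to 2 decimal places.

At z = 0.96 mm: the r=10 cylinder contributes a regular 16-gon of circumradius 10 (perimeter = 2·16·10.000·sin(180°/16) = 62.43 mm). Overall, the cross-section is a single solid region. Total boundary length (outer) = 62.43 mm.

62.43 mm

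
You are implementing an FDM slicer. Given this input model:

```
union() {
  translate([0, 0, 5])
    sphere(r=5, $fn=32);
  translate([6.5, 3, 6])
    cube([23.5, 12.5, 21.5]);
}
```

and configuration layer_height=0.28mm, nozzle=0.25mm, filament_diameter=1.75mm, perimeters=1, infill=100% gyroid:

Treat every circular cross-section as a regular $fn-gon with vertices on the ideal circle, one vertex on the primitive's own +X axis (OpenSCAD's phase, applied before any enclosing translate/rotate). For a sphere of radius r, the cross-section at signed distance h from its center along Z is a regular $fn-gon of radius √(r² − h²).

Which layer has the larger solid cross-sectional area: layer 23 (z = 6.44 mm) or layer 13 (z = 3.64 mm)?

Layer 23 (z = 6.44): the r=5 sphere slices to a regular 32-gon of circumradius 4.788 (√(r²−h²) with h=1.44 from center) (area = (32/2)·4.788²·sin(360°/32) = 71.56 mm²); the cube at (6.5, 3) (footprint 23.5×12.5) is included at this height (area 293.75 mm²); Combining (union): the 2 present regions are separate (no shared area or edge), so areas and boundary lengths simply add and each stays a separate island — area = 365.31 mm². So its area = 365.31 mm². Layer 13 (z = 3.64): the r=5 sphere contributes a regular 32-gon of circumradius √(5²−1.36²) = 4.811 (area = (32/2)·4.811²·sin(360°/32) = 72.26 mm²); the cube at (6.5, 3) does not reach this height (z outside [6, 27.5]); Taking the union: only the r=5 sphere is present, so the union is just that shape — area = 72.26 mm². So its area = 72.26 mm². Layer 23 is larger (365.31 vs 72.26 mm²).

layer 23 (z = 6.44 mm)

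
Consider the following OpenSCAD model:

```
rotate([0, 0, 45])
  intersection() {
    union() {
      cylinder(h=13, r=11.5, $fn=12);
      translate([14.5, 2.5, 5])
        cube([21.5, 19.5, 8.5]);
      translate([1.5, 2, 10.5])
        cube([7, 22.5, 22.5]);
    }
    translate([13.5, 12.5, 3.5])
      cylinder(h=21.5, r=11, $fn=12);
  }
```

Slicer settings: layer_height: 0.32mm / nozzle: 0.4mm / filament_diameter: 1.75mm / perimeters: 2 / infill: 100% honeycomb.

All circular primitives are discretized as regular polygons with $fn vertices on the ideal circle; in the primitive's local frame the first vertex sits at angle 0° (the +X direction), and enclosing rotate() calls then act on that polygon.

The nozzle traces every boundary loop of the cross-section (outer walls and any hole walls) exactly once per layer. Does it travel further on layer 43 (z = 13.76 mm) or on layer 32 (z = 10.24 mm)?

Layer 43 (z = 13.76): the cylinder is not intersected at this z (z outside [0, 13]); the cube at (14.5, 2.5) is not intersected at this z (z outside [5, 13.5]); the cube at (1.5, 2) (footprint 7×22.5) is included at this height (perimeter 59.00 mm); Taking the union: only the 7×22.5 cube at (1.5, 2) is present, so the union is just that shape — boundary = 59.00 mm; the cylinder at (13.5, 12.5): section is a regular 12-gon, circumradius r=11 (perimeter = 2·12·11.000·sin(180°/12) = 68.33 mm); After intersecting: the r=11 cylinder at (13.5, 12.5) partially overlaps that combined region; clipping to the common part keeps 78.20 mm² — boundary = 43.13 mm; (rotated 45° about Z; rotation is an isometry so areas/perimeters/island counts are preserved). So its perimeter = 43.13 mm. Layer 32 (z = 10.24): the cylinder: section is a regular 12-gon, circumradius r=11.5 (perimeter = 2·12·11.500·sin(180°/12) = 71.43 mm); the cube at (14.5, 2.5) (footprint 21.5×19.5) is included at this height (perimeter 82.00 mm); the cube at (1.5, 2) is not intersected at this z (z outside [10.5, 33]); Merging all regions: the 2 present regions are separate (no shared area or edge), so areas and boundary lengths simply add and each stays a separate island — boundary = 153.43 mm; the r=11 cylinder at (13.5, 12.5) gives a regular 12-gon of circumradius 11 (constant along its height) (perimeter = 2·12·11.000·sin(180°/12) = 68.33 mm); Keeping only the common overlap: the r=11 cylinder at (13.5, 12.5) partially overlaps the result so far; clipping to the common part keeps 185.00 mm² — boundary = 76.37 mm; (rotated 45° about Z; rotation is an isometry so areas/perimeters/island counts are preserved). So its perimeter = 76.37 mm. Layer 32 is larger (76.37 vs 43.13 mm).

layer 32 (z = 10.24 mm)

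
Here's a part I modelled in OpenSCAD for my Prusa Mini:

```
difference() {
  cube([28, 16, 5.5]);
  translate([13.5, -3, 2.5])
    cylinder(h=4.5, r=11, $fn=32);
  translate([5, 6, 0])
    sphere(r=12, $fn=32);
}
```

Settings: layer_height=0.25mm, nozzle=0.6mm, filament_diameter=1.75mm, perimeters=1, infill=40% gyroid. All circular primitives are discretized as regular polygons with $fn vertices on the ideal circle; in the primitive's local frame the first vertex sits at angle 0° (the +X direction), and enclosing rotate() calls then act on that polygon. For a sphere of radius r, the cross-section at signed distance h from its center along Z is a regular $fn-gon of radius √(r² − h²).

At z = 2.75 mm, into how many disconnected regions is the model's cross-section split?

At z = 2.75 mm: the 28×16 cube contributes its full rectangle; the r=11 cylinder at (13.5, -3) gives a regular 32-gon of circumradius 11 (constant along its height); the r=12 sphere at (5, 6) slices to a regular 32-gon of circumradius 11.681 (√(r²−h²) with h=2.75 from center); After the difference (first − rest): starting from the 28×16 cube, the r=11 cylinder at (13.5, -3) partially overlaps it — only the 123.88 mm² overlap (of its 377.69 mm²) is removed, clipping the outline; the r=12 sphere at (5, 6) partially overlaps it — only the 163.26 mm² overlap (of its 425.88 mm²) is removed, clipping the outline — 1 connected region. The result has 1 disconnected region.

1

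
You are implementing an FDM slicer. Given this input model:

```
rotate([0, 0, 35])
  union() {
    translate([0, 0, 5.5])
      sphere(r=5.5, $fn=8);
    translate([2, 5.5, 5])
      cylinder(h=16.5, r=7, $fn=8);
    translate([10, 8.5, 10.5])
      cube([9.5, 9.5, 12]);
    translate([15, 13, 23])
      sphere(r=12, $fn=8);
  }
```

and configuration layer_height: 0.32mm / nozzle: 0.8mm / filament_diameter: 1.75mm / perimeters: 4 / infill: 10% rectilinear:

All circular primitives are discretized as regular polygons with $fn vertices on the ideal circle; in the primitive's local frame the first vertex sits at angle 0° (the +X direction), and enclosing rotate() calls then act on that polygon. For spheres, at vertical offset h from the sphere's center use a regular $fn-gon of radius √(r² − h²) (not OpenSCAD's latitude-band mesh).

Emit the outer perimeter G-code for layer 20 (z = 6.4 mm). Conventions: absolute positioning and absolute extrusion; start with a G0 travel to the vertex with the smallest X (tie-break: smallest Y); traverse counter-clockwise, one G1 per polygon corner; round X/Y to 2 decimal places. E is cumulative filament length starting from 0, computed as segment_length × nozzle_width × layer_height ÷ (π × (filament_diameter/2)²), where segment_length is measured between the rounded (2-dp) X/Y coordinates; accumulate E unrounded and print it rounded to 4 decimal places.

At z = 6.4 mm: the r=5.5 sphere slices to a regular 8-gon of circumradius 5.426 (√(r²−h²) with h=0.9 from center); the r=7 cylinder at (2, 5.5) gives a regular 8-gon of circumradius 7 (constant along its height); the cube at (10, 8.5) is not intersected at this z (z outside [10.5, 22.5]); the sphere at (15, 13) is not intersected at this z (|z−center|=16.600 > r=12); Merging all regions: the regions partially overlap (shared area 42.34 mm²), so overlapping operands fuse into one piece — 1 connected region; (whole slice rotated 35° about Z — lengths, areas and connectivity unchanged). The outline is a single polygon with 12 vertices. Extrusion per mm of travel: 0.8 × 0.32 / (π × 0.875²) = 0.106432. Accumulating E over each segment gives final E = 5.4209.

G0 X-8.41 Y6.87 Z6.40
G1 X-7.25 Y1.64 E0.5702
G1 X-5.21 Y0.34 E0.8276
G1 X-4.44 Y-3.11 E1.2039
G1 X-0.94 Y-5.34 E1.6456
G1 X3.11 Y-4.44 E2.0871
G1 X5.34 Y-0.94 E2.5288
G1 X4.47 Y3.01 E2.9593
G1 X5.38 Y4.44 E3.1397
G1 X4.22 Y9.67 E3.7099
G1 X-0.30 Y12.55 E4.2803
G1 X-5.53 Y11.39 E4.8505
G1 X-8.41 Y6.87 E5.4209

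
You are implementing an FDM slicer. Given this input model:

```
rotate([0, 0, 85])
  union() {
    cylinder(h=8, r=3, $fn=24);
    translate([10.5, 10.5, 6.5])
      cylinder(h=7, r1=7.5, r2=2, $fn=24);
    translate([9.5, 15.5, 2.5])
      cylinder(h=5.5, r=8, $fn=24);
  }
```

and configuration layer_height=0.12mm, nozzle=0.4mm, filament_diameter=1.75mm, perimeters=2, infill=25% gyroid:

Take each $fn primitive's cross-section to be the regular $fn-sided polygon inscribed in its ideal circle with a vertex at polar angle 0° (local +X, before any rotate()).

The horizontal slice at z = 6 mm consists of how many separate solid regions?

At z = 6 mm: the r=3 cylinder gives a regular 24-gon of circumradius 3 (constant along its height); the cone at (10.5, 10.5) does not reach this height (z outside [6.5, 13.5]); the cylinder at (9.5, 15.5): section is a regular 24-gon, circumradius r=8; Merging all regions: the 2 present regions are separate (no shared area or edge), so areas and boundary lengths simply add and each stays a separate island — 2 connected regions; (rotated 85° about Z; rotation is an isometry so areas/perimeters/island counts are preserved). The result has 2 disconnected regions.

2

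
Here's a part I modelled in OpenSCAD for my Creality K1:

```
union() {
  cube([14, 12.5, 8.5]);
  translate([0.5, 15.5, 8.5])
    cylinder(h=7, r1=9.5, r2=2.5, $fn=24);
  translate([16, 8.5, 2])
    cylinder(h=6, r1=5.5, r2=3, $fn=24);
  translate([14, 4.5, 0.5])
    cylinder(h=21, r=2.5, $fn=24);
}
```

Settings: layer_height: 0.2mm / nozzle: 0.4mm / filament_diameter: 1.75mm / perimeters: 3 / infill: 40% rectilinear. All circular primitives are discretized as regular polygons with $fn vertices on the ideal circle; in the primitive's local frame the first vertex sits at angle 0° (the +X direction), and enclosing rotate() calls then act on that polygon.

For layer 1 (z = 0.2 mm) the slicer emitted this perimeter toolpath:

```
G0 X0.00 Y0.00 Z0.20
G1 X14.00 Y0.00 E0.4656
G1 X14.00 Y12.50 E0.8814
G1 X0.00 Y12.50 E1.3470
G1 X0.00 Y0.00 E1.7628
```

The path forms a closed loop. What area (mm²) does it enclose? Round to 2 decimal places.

Apply the shoelace formula to the sequence of (X, Y) vertices; enclosed area = 175.00 mm².

175.00 mm²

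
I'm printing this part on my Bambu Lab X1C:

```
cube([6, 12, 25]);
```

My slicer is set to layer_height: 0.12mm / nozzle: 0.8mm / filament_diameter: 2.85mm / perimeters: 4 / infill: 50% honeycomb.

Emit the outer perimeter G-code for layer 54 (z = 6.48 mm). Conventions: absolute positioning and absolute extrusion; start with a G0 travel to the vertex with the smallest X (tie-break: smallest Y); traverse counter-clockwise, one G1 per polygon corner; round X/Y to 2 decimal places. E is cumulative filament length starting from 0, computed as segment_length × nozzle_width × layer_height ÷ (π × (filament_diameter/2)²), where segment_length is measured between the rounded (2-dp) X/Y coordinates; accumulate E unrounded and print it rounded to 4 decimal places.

G0 X0.00 Y0.00 Z6.48
G1 X6.00 Y0.00 E0.0903
G1 X6.00 Y12.00 E0.2709
G1 X0.00 Y12.00 E0.3612
G1 X0.00 Y0.00 E0.5417

At z = 6.48 mm: the 6×12 cube contributes its full rectangle. The outline is a single polygon with 4 vertices. Extrusion per mm of travel: 0.8 × 0.12 / (π × 1.425²) = 0.015048. Accumulating E over each segment gives final E = 0.5417.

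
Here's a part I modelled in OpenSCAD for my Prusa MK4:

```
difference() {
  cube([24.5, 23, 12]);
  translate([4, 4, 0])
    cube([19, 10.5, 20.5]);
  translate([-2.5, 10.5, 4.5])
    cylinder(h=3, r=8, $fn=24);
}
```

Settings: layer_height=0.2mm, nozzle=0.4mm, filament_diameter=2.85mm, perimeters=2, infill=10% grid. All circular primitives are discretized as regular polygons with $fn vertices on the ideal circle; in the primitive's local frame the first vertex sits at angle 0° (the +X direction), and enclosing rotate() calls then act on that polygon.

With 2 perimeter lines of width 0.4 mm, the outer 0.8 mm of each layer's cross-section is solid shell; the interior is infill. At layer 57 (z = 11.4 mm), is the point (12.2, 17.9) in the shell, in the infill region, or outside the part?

At z = 11.4 mm: the cube is present — its section is the full 24.5×23 rectangle; the cube at (4, 4) is present — its section is the full 19×10.5 rectangle; the cylinder at (-2.5, 10.5) does not reach this height (z outside [4.5, 7.5]); After the difference (first − rest): starting from the 24.5×23 cube, the 19×10.5 cube at (4, 4) lies wholly inside it (removes its full 199.50 mm² and its 59.00 mm outline becomes a hole wall) — 1 connected region with 1 hole. Overall, the cross-section is one region with 1 hole. The nearest boundary edge runs (23.00, 14.50)→(4.00, 14.50); distance from the point to it = 3.40 mm. The point is inside the cross-section and 3.40 mm from the nearest boundary — more than the 0.8 mm shell width (2 × 0.4), so it's in the infill interior.

infill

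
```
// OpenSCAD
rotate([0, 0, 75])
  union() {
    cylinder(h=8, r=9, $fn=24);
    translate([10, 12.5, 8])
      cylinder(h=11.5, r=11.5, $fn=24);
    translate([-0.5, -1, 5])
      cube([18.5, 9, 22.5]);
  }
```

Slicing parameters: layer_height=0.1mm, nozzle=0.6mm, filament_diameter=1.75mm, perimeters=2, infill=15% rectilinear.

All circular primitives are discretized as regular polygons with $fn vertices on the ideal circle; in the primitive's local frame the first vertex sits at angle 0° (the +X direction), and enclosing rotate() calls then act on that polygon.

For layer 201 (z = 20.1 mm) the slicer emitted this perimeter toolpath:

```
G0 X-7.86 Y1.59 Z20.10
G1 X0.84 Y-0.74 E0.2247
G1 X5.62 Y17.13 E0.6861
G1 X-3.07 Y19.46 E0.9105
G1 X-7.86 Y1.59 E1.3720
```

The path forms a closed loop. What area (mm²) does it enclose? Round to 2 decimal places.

166.53 mm²

Apply the shoelace formula to the sequence of (X, Y) vertices; enclosed area = 166.53 mm².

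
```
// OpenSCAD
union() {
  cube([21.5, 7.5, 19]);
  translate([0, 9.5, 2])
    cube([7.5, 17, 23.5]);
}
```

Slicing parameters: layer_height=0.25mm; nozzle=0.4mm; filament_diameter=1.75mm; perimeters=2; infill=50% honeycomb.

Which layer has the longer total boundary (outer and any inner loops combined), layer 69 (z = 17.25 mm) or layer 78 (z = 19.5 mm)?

Layer 69 (z = 17.25): the cube (footprint 21.5×7.5) is included at this height (perimeter 58.00 mm); the cube at (0, 9.5) (footprint 7.5×17) is included at this height (perimeter 49.00 mm); Merging all regions: the 2 present regions are separate (no shared area or edge), so areas and boundary lengths simply add and each stays a separate island — boundary = 107.00 mm. So its perimeter = 107.00 mm. Layer 78 (z = 19.5): the cube is absent (z outside [0, 19]); the 7.5×17 cube at (0, 9.5) contributes its full rectangle (perimeter 49.00 mm); Taking the union: only the 7.5×17 cube at (0, 9.5) is present, so the union is just that shape — boundary = 49.00 mm. So its perimeter = 49.00 mm. Layer 69 is larger (107.00 vs 49.00 mm).

layer 69 (z = 17.25 mm)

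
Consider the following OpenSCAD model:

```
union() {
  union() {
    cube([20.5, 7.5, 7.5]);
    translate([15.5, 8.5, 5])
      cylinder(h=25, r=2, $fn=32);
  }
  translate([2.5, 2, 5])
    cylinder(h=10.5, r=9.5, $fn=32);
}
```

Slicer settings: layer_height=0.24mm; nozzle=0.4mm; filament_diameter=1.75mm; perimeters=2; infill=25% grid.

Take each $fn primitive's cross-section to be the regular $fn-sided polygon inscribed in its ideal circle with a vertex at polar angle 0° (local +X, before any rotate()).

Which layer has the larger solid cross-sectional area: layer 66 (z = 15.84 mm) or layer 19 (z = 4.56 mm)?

layer 19 (z = 4.56 mm)

Layer 66 (z = 15.84): the cube does not reach this height (z outside [0, 7.5]); the r=2 cylinder at (15.5, 8.5) gives a regular 32-gon of circumradius 2 (constant along its height) (area = (32/2)·2.000²·sin(360°/32) = 12.49 mm²); Merging all regions: only the r=2 cylinder at (15.5, 8.5) is present, so the union is just that shape — area = 12.49 mm²; the cylinder at (2.5, 2) does not reach this height (z outside [5, 15.5]); Taking the union: only the result so far is present, so the union is just that shape — area = 12.49 mm². So its area = 12.49 mm². Layer 19 (z = 4.56): the cube is present — its section is the full 20.5×7.5 rectangle (area 153.75 mm²); the cylinder at (15.5, 8.5) is not intersected at this z (z outside [5, 30]); Merging all regions: only the 20.5×7.5 cube is present, so the union is just that shape — area = 153.75 mm²; the cylinder at (2.5, 2) is absent (z outside [5, 15.5]); Combining (union): only the result so far is present, so the union is just that shape — area = 153.75 mm². So its area = 153.75 mm². Layer 19 is larger (153.75 vs 12.49 mm²).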